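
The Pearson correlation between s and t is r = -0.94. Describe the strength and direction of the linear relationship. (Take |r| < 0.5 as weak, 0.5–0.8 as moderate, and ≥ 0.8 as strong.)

strong negative

r = -0.94 < 0 so the relationship is negative.
|r| = 0.94, which falls in the strong range.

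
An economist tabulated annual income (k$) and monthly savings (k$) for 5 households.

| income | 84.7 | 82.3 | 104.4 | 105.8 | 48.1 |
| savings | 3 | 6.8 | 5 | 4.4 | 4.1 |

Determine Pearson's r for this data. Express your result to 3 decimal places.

n = 5, Σx = 425.3, Σy = 23.3, Σx² = 38353.99, Σy² = 116.41, Σxy = 1998.47
nΣxy − ΣxΣy = 9992.35 − 9909.49 = 82.86
nΣx² − (Σx)² = 191769.95 − 180880.09 = 10889.86; nΣy² − (Σy)² = 582.05 − 542.89 = 39.16
r = 82.86 / √(10889.86 × 39.16) = 82.86 / 653.0290 ≈ 0.127

0.127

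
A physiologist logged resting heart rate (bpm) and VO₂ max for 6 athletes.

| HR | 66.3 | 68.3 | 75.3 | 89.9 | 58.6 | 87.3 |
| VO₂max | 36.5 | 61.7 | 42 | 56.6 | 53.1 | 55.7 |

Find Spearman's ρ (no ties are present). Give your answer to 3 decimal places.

Rank HR: 2, 3, 4, 6, 1, 5
Rank VO₂max: 1, 6, 2, 5, 3, 4
d = rank(HR) − rank(VO₂max): 1, -3, 2, 1, -2, 1; Σd² = 20
ρ = 1 − 6Σd² / [n(n²−1)] = 1 − 6×20 / (6×35) = 1 − 120/210 ≈ 0.429

0.429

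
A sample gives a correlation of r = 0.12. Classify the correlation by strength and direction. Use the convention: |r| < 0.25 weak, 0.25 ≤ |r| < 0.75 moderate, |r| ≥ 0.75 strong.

weak positive

r = 0.12 > 0 so the relationship is positive.
|r| = 0.12, which falls in the weak range.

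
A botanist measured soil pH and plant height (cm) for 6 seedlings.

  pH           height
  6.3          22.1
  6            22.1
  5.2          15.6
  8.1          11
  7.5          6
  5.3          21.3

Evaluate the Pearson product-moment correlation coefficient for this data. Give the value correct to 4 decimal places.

-0.7040

n = 6, Σx = 38.4, Σy = 98.1, Σx² = 252.68, Σy² = 1830.87, Σxy = 599.94
nΣxy − ΣxΣy = 3599.64 − 3767.04 = -167.4
nΣx² − (Σx)² = 1516.08 − 1474.56 = 41.52; nΣy² − (Σy)² = 10985.22 − 9623.61 = 1361.61
r = -167.4 / √(41.52 × 1361.61) = -167.4 / 237.7689 ≈ -0.7040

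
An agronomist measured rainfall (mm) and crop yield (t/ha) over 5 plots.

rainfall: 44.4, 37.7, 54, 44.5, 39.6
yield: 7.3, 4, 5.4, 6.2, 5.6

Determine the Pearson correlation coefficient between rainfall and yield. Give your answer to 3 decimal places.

n = 5, Σx = 220.2, Σy = 28.5, Σx² = 9857.06, Σy² = 168.25, Σxy = 1264.18
nΣxy − ΣxΣy = 6320.9 − 6275.7 = 45.2
nΣx² − (Σx)² = 49285.3 − 48488.04 = 797.26; nΣy² − (Σy)² = 841.25 − 812.25 = 29
r = 45.2 / √(797.26 × 29) = 45.2 / 152.0544 ≈ 0.297

0.297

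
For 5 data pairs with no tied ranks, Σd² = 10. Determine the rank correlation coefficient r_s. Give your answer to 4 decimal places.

0.5000

ρ = 1 − 6Σd² / [n(n²−1)] = 1 − 6×10 / (5×24)
  = 1 − 60/120 = 1 − 0.50000 ≈ 0.5000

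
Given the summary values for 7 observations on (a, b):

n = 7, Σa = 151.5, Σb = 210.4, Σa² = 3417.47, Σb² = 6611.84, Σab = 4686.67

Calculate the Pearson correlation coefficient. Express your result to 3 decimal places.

0.666

r = (nΣab − ΣaΣb) / √[(nΣa² − (Σa)²)(nΣb² − (Σb)²)]
Numerator: 7×4686.67 − 151.5×210.4 = 931.09
Denominator: √[(23922.29 − 22952.25)(46282.88 − 44268.16)] = √[970.04 × 2014.72] = 1397.9839
r = 931.09 / 1397.9839 ≈ 0.666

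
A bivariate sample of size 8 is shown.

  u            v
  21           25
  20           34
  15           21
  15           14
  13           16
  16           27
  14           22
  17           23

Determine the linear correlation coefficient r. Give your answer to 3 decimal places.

0.715

n = 8, Σu = 131, Σv = 182, Σu² = 2201, Σv² = 4416, Σuv = 3069
nΣuv − ΣuΣv = 24552 − 23842 = 710
nΣu² − (Σu)² = 17608 − 17161 = 447; nΣv² − (Σv)² = 35328 − 33124 = 2204
r = 710 / √(447 × 2204) = 710 / 992.5664 ≈ 0.715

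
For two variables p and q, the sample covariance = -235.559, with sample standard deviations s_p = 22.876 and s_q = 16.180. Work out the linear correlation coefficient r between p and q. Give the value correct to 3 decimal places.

r = Cov(p,q) / (s_p · s_q) = -235.559 / (22.876 × 16.180)
  = -235.559 / 370.1337 ≈ -0.636

-0.636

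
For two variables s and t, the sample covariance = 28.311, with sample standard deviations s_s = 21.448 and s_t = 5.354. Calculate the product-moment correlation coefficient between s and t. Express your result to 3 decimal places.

0.247

r = Cov(s,t) / (s_s · s_t) = 28.311 / (21.448 × 5.354)
  = 28.311 / 114.8326 ≈ 0.247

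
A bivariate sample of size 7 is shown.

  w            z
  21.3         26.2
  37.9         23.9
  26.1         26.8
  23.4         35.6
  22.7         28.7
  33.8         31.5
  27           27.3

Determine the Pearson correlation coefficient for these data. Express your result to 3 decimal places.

n = 7, Σw = 192.2, Σz = 200, Σw² = 5505.6, Σz² = 5804.48, Σwz = 5449.68
nΣwz − ΣwΣz = 38147.76 − 38440 = -292.24
nΣw² − (Σw)² = 38539.2 − 36940.84 = 1598.36; nΣz² − (Σz)² = 40631.36 − 40000 = 631.36
r = -292.24 / √(1598.36 × 631.36) = -292.24 / 1004.5599 ≈ -0.291

-0.291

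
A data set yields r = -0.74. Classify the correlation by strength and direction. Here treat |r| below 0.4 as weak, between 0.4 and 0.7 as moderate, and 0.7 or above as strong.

strong negative

r = -0.74 < 0 so the relationship is negative.
|r| = 0.74, which falls in the strong range.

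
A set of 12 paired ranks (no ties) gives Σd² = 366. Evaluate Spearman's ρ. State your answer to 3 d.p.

-0.280

ρ = 1 − 6Σd² / [n(n²−1)] = 1 − 6×366 / (12×143)
  = 1 − 2196/1716 = 1 − 1.2797 ≈ -0.280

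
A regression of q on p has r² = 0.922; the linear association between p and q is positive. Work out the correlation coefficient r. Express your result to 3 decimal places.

0.960

|r| = √0.922 = 0.960
The association is positive, so r = 0.960.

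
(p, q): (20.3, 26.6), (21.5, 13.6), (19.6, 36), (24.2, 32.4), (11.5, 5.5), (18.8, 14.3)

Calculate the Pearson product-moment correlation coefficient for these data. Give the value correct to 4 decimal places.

n = 6, Σp = 115.9, Σq = 128.4, Σp² = 2329.83, Σq² = 3473.02, Σpq = 2654.15
nΣpq − ΣpΣq = 15924.9 − 14881.56 = 1043.34
nΣp² − (Σp)² = 13978.98 − 13432.81 = 546.17; nΣq² − (Σq)² = 20838.12 − 16486.56 = 4351.56
r = 1043.34 / √(546.17 × 4351.56) = 1043.34 / 1541.6522 ≈ 0.6768

0.6768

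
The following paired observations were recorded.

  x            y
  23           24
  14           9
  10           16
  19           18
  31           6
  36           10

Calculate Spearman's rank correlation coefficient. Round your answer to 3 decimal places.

Rank x: 4, 2, 1, 3, 5, 6
Rank y: 6, 2, 4, 5, 1, 3
d = rank(x) − rank(y): -2, 0, -3, -2, 4, 3; Σd² = 42
ρ = 1 − 6Σd² / [n(n²−1)] = 1 − 6×42 / (6×35) = 1 − 252/210 ≈ -0.200

-0.200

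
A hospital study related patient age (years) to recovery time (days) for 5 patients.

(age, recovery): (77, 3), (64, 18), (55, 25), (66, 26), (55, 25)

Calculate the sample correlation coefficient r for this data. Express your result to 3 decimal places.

n = 5, Σx = 317, Σy = 97, Σx² = 20431, Σy² = 2259, Σxy = 5849
nΣxy − ΣxΣy = 29245 − 30749 = -1504
nΣx² − (Σx)² = 102155 − 100489 = 1666; nΣy² − (Σy)² = 11295 − 9409 = 1886
r = -1504 / √(1666 × 1886) = -1504 / 1772.5902 ≈ -0.848

-0.848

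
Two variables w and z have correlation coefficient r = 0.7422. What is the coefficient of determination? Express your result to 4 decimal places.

0.5509

r² = (0.7422)² = 0.5509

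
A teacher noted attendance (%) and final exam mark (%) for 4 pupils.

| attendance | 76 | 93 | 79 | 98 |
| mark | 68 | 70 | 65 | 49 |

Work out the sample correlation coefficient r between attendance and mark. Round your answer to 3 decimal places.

-0.599

n = 4, Σx = 346, Σy = 252, Σx² = 30270, Σy² = 16150, Σxy = 21615
nΣxy − ΣxΣy = 86460 − 87192 = -732
nΣx² − (Σx)² = 121080 − 119716 = 1364; nΣy² − (Σy)² = 64600 − 63504 = 1096
r = -732 / √(1364 × 1096) = -732 / 1222.6790 ≈ -0.599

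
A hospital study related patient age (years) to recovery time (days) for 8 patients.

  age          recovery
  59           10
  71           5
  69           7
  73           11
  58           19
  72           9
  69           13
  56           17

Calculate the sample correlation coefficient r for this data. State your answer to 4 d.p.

-0.7052

n = 8, Σx = 527, Σy = 91, Σx² = 35057, Σy² = 1195, Σxy = 5830
nΣxy − ΣxΣy = 46640 − 47957 = -1317
nΣx² − (Σx)² = 280456 − 277729 = 2727; nΣy² − (Σy)² = 9560 − 8281 = 1279
r = -1317 / √(2727 × 1279) = -1317 / 1867.5741 ≈ -0.7052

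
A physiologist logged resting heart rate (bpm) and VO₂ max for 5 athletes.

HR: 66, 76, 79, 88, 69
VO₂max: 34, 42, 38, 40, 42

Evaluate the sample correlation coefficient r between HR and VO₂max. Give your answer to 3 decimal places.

0.331

n = 5, Σx = 378, Σy = 196, Σx² = 28878, Σy² = 7728, Σxy = 14856
nΣxy − ΣxΣy = 74280 − 74088 = 192
nΣx² − (Σx)² = 144390 − 142884 = 1506; nΣy² − (Σy)² = 38640 − 38416 = 224
r = 192 / √(1506 × 224) = 192 / 580.8132 ≈ 0.331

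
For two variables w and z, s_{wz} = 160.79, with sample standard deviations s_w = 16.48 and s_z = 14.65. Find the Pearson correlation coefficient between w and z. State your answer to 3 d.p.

0.666

r = Cov(w,z) / (s_w · s_z) = 160.79 / (16.48 × 14.65)
  = 160.79 / 241.4320 ≈ 0.666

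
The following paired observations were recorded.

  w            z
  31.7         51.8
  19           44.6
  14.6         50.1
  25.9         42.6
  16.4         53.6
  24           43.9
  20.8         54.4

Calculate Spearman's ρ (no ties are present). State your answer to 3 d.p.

-0.286

Rank w: 7, 3, 1, 6, 2, 5, 4
Rank z: 5, 3, 4, 1, 6, 2, 7
d = rank(w) − rank(z): 2, 0, -3, 5, -4, 3, -3; Σd² = 72
ρ = 1 − 6Σd² / [n(n²−1)] = 1 − 6×72 / (7×48) = 1 − 432/336 ≈ -0.286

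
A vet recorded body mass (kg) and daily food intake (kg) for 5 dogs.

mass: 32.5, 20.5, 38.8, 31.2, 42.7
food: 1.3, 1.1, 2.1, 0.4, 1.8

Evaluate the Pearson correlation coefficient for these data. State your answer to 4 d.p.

n = 5, Σx = 165.7, Σy = 6.7, Σx² = 5778.67, Σy² = 10.71, Σxy = 235.62
nΣxy − ΣxΣy = 1178.1 − 1110.19 = 67.91
nΣx² − (Σx)² = 28893.35 − 27456.49 = 1436.86; nΣy² − (Σy)² = 53.55 − 44.89 = 8.66
r = 67.91 / √(1436.86 × 8.66) = 67.91 / 111.5491 ≈ 0.6088

0.6088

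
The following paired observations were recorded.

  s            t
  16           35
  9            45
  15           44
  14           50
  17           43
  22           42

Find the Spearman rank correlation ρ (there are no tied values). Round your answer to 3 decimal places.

-0.771

Rank s: 4, 1, 3, 2, 5, 6
Rank t: 1, 5, 4, 6, 3, 2
d = rank(s) − rank(t): 3, -4, -1, -4, 2, 4; Σd² = 62
ρ = 1 − 6Σd² / [n(n²−1)] = 1 − 6×62 / (6×35) = 1 − 372/210 ≈ -0.771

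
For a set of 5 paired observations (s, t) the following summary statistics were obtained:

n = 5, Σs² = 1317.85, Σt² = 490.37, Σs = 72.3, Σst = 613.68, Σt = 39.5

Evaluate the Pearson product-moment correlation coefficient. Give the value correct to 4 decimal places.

r = (nΣst − ΣsΣt) / √[(nΣs² − (Σs)²)(nΣt² − (Σt)²)]
Numerator: 5×613.68 − 72.3×39.5 = 212.55
Denominator: √[(6589.25 − 5227.29)(2451.85 − 1560.25)] = √[1361.96 × 891.6] = 1101.9635
r = 212.55 / 1101.9635 ≈ 0.1929

0.1929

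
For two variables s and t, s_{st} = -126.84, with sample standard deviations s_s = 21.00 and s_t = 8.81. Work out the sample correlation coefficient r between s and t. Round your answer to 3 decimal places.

r = Cov(s,t) / (s_s · s_t) = -126.84 / (21.00 × 8.81)
  = -126.84 / 185.0100 ≈ -0.686

-0.686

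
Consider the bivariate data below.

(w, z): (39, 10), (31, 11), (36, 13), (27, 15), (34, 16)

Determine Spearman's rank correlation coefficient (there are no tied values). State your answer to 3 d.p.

-0.500

Rank w: 5, 2, 4, 1, 3
Rank z: 1, 2, 3, 4, 5
d = rank(w) − rank(z): 4, 0, 1, -3, -2; Σd² = 30
ρ = 1 − 6Σd² / [n(n²−1)] = 1 − 6×30 / (5×24) = 1 − 180/120 ≈ -0.500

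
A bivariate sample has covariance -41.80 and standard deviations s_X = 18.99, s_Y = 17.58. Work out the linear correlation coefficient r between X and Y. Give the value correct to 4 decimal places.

r = Cov(X,Y) / (s_X · s_Y) = -41.80 / (18.99 × 17.58)
  = -41.80 / 333.8442 ≈ -0.1252

-0.1252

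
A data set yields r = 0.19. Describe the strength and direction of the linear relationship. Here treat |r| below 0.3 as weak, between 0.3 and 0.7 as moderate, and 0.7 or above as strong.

weak positive

r = 0.19 > 0 so the relationship is positive.
|r| = 0.19, which falls in the weak range.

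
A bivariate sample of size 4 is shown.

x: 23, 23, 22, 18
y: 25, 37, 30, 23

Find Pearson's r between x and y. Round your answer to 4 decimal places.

n = 4, Σx = 86, Σy = 115, Σx² = 1866, Σy² = 3423, Σxy = 2500
nΣxy − ΣxΣy = 10000 − 9890 = 110
nΣx² − (Σx)² = 7464 − 7396 = 68; nΣy² − (Σy)² = 13692 − 13225 = 467
r = 110 / √(68 × 467) = 110 / 178.2021 ≈ 0.6173

0.6173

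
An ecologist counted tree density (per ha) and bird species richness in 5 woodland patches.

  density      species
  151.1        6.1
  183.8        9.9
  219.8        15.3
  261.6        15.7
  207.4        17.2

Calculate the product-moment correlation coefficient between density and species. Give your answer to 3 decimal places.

0.824

n = 5, Σx = 1023.7, Σy = 64.2, Σx² = 216375.01, Σy² = 911.64, Σxy = 13778.67
nΣxy − ΣxΣy = 68893.35 − 65721.54 = 3171.81
nΣx² − (Σx)² = 1081875.05 − 1047961.69 = 33913.36; nΣy² − (Σy)² = 4558.2 − 4121.64 = 436.56
r = 3171.81 / √(33913.36 × 436.56) = 3171.81 / 3847.7547 ≈ 0.824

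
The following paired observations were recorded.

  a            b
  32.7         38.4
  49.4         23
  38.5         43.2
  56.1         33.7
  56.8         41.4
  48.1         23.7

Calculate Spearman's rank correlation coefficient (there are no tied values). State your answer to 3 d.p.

-0.143

Rank a: 1, 4, 2, 5, 6, 3
Rank b: 4, 1, 6, 3, 5, 2
d = rank(a) − rank(b): -3, 3, -4, 2, 1, 1; Σd² = 40
ρ = 1 − 6Σd² / [n(n²−1)] = 1 − 6×40 / (6×35) = 1 − 240/210 ≈ -0.143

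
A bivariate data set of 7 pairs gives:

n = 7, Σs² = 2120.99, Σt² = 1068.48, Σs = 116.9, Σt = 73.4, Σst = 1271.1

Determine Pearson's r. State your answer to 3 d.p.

r = (nΣst − ΣsΣt) / √[(nΣs² − (Σs)²)(nΣt² − (Σt)²)]
Numerator: 7×1271.1 − 116.9×73.4 = 317.24
Denominator: √[(14846.93 − 13665.61)(7479.36 − 5387.56)] = √[1181.32 × 2091.8] = 1571.9686
r = 317.24 / 1571.9686 ≈ 0.202

0.202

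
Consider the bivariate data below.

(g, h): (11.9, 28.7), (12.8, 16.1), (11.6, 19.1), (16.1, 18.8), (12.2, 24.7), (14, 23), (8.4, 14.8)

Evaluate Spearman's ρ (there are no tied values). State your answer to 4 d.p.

Rank g: 3, 5, 2, 7, 4, 6, 1
Rank h: 7, 2, 4, 3, 6, 5, 1
d = rank(g) − rank(h): -4, 3, -2, 4, -2, 1, 0; Σd² = 50
ρ = 1 − 6Σd² / [n(n²−1)] = 1 − 6×50 / (7×48) = 1 − 300/336 ≈ 0.1071

0.1071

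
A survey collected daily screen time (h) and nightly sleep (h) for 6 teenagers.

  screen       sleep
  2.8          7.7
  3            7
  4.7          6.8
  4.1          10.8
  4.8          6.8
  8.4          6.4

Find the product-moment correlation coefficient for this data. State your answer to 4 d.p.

n = 6, Σx = 27.8, Σy = 45.5, Σx² = 149.34, Σy² = 358.37, Σxy = 205.2
nΣxy − ΣxΣy = 1231.2 − 1264.9 = -33.7
nΣx² − (Σx)² = 896.04 − 772.84 = 123.2; nΣy² − (Σy)² = 2150.22 − 2070.25 = 79.97
r = -33.7 / √(123.2 × 79.97) = -33.7 / 99.2588 ≈ -0.3395

-0.3395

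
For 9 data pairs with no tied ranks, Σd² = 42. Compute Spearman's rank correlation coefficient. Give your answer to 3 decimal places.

0.650

ρ = 1 − 6Σd² / [n(n²−1)] = 1 − 6×42 / (9×80)
  = 1 − 252/720 = 1 − 0.3500 ≈ 0.650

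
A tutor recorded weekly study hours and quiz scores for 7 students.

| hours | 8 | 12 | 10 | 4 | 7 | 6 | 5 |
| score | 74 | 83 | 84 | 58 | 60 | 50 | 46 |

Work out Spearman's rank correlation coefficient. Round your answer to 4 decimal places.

0.8571

Rank hours: 5, 7, 6, 1, 4, 3, 2
Rank score: 5, 6, 7, 3, 4, 2, 1
d = rank(hours) − rank(score): 0, 1, -1, -2, 0, 1, 1; Σd² = 8
ρ = 1 − 6Σd² / [n(n²−1)] = 1 − 6×8 / (7×48) = 1 − 48/336 ≈ 0.8571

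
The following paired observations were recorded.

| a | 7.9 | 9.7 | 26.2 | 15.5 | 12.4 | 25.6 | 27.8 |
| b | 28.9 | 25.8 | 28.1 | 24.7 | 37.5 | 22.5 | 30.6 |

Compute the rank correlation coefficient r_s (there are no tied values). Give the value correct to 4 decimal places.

Rank a: 1, 2, 6, 4, 3, 5, 7
Rank b: 5, 3, 4, 2, 7, 1, 6
d = rank(a) − rank(b): -4, -1, 2, 2, -4, 4, 1; Σd² = 58
ρ = 1 − 6Σd² / [n(n²−1)] = 1 − 6×58 / (7×48) = 1 − 348/336 ≈ -0.0357

-0.0357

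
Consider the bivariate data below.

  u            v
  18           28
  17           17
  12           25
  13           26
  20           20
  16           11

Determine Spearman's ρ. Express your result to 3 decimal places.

-0.029

Rank u: 5, 4, 1, 2, 6, 3
Rank v: 6, 2, 4, 5, 3, 1
d = rank(u) − rank(v): -1, 2, -3, -3, 3, 2; Σd² = 36
ρ = 1 − 6Σd² / [n(n²−1)] = 1 − 6×36 / (6×35) = 1 − 216/210 ≈ -0.029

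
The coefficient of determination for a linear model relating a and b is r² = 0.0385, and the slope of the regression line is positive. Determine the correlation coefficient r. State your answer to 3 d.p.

0.196

|r| = √0.0385 = 0.196
The association is positive, so r = 0.196.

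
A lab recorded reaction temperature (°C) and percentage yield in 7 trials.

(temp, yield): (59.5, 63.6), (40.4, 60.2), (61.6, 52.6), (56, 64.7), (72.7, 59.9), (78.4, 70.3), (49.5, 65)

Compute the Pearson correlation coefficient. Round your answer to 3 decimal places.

n = 7, Σx = 418.1, Σy = 436.3, Σx² = 25985.07, Σy² = 27376.95, Σxy = 26163.39
nΣxy − ΣxΣy = 183143.73 − 182417.03 = 726.7
nΣx² − (Σx)² = 181895.49 − 174807.61 = 7087.88; nΣy² − (Σy)² = 191638.65 − 190357.69 = 1280.96
r = 726.7 / √(7087.88 × 1280.96) = 726.7 / 3013.1861 ≈ 0.241

0.241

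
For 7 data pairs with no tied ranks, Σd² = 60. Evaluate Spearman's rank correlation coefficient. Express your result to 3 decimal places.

ρ = 1 − 6Σd² / [n(n²−1)] = 1 − 6×60 / (7×48)
  = 1 − 360/336 = 1 − 1.0714 ≈ -0.071

-0.071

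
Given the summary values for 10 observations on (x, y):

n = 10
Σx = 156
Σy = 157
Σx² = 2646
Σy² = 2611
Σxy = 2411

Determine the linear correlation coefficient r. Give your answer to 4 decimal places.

r = (nΣxy − ΣxΣy) / √[(nΣx² − (Σx)²)(nΣy² − (Σy)²)]
Numerator: 10×2411 − 156×157 = -382
Denominator: √[(26460 − 24336)(26110 − 24649)] = √[2124 × 1461] = 1761.5800
r = -382 / 1761.5800 ≈ -0.2169

-0.2169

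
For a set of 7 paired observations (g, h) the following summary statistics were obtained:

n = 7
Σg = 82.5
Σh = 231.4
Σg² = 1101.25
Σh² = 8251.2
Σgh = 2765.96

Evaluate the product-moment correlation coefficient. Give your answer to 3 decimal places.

r = (nΣgh − ΣgΣh) / √[(nΣg² − (Σg)²)(nΣh² − (Σh)²)]
Numerator: 7×2765.96 − 82.5×231.4 = 271.22
Denominator: √[(7708.75 − 6806.25)(57758.4 − 53545.96)] = √[902.5 × 4212.44] = 1949.8018
r = 271.22 / 1949.8018 ≈ 0.139

0.139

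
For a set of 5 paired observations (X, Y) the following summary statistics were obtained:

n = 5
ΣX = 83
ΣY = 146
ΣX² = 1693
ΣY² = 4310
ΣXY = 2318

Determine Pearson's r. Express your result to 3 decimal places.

-0.869

r = (nΣXY − ΣXΣY) / √[(nΣX² − (ΣX)²)(nΣY² − (ΣY)²)]
Numerator: 5×2318 − 83×146 = -528
Denominator: √[(8465 − 6889)(21550 − 21316)] = √[1576 × 234] = 607.2759
r = -528 / 607.2759 ≈ -0.869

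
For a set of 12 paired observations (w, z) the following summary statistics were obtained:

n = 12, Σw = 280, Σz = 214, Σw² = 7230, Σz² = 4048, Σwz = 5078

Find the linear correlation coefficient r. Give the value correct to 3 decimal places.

0.211

r = (nΣwz − ΣwΣz) / √[(nΣw² − (Σw)²)(nΣz² − (Σz)²)]
Numerator: 12×5078 − 280×214 = 1016
Denominator: √[(86760 − 78400)(48576 − 45796)] = √[8360 × 2780] = 4820.8713
r = 1016 / 4820.8713 ≈ 0.211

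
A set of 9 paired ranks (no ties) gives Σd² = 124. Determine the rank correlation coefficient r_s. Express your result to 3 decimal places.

ρ = 1 − 6Σd² / [n(n²−1)] = 1 − 6×124 / (9×80)
  = 1 − 744/720 = 1 − 1.0333 ≈ -0.033

-0.033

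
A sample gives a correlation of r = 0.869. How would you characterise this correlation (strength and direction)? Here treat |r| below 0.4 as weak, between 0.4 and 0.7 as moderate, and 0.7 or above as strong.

r = 0.869 > 0 so the relationship is positive.
|r| = 0.869, which falls in the strong range.

strong positive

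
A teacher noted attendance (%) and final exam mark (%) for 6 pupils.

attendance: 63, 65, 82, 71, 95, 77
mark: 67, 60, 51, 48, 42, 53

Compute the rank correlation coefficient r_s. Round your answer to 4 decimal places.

-0.8286

Rank attendance: 1, 2, 5, 3, 6, 4
Rank mark: 6, 5, 3, 2, 1, 4
d = rank(attendance) − rank(mark): -5, -3, 2, 1, 5, 0; Σd² = 64
ρ = 1 − 6Σd² / [n(n²−1)] = 1 − 6×64 / (6×35) = 1 − 384/210 ≈ -0.8286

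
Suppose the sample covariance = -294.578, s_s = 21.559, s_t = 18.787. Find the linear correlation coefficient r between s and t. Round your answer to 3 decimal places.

r = Cov(s,t) / (s_s · s_t) = -294.578 / (21.559 × 18.787)
  = -294.578 / 405.0289 ≈ -0.727

-0.727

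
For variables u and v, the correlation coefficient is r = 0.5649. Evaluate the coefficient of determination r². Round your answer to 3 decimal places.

0.319

r² = (0.5649)² = 0.319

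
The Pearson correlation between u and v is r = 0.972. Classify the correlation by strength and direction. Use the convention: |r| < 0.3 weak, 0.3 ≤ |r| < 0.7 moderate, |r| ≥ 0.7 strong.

strong positive

r = 0.972 > 0 so the relationship is positive.
|r| = 0.972, which falls in the strong range.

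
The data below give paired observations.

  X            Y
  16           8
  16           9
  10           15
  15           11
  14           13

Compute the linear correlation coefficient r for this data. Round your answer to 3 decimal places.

n = 5, ΣX = 71, ΣY = 56, ΣX² = 1033, ΣY² = 660, ΣXY = 769
nΣXY − ΣXΣY = 3845 − 3976 = -131
nΣX² − (ΣX)² = 5165 − 5041 = 124; nΣY² − (ΣY)² = 3300 − 3136 = 164
r = -131 / √(124 × 164) = -131 / 142.6043 ≈ -0.919

-0.919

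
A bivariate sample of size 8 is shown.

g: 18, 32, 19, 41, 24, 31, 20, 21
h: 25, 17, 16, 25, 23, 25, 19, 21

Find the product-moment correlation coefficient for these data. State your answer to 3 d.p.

0.321

n = 8, Σg = 206, Σh = 171, Σg² = 5768, Σh² = 3751, Σgh = 4471
nΣgh − ΣgΣh = 35768 − 35226 = 542
nΣg² − (Σg)² = 46144 − 42436 = 3708; nΣh² − (Σh)² = 30008 − 29241 = 767
r = 542 / √(3708 × 767) = 542 / 1686.4270 ≈ 0.321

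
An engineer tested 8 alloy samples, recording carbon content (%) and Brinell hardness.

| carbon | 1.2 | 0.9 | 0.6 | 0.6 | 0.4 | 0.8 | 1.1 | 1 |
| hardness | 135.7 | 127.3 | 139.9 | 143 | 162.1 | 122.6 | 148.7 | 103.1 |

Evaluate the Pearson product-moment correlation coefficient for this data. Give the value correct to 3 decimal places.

-0.469

n = 8, Σx = 6.6, Σy = 1082.4, Σx² = 5.98, Σy² = 148689.26, Σxy = 876.74
nΣxy − ΣxΣy = 7013.92 − 7143.84 = -129.92
nΣx² − (Σx)² = 47.84 − 43.56 = 4.28; nΣy² − (Σy)² = 1189514.08 − 1171589.76 = 17924.32
r = -129.92 / √(4.28 × 17924.32) = -129.92 / 276.9767 ≈ -0.469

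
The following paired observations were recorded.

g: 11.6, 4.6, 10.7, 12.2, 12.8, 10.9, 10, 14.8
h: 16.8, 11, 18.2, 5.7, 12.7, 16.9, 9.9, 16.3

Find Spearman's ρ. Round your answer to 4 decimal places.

Rank g: 5, 1, 3, 6, 7, 4, 2, 8
Rank h: 6, 3, 8, 1, 4, 7, 2, 5
d = rank(g) − rank(h): -1, -2, -5, 5, 3, -3, 0, 3; Σd² = 82
ρ = 1 − 6Σd² / [n(n²−1)] = 1 − 6×82 / (8×63) = 1 − 492/504 ≈ 0.0238

0.0238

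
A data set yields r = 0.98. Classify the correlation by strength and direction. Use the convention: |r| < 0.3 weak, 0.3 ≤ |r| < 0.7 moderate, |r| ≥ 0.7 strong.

r = 0.98 > 0 so the relationship is positive.
|r| = 0.98, which falls in the strong range.

strong positive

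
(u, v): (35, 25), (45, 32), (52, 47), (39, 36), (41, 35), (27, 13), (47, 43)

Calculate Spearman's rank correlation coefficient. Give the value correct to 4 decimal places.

Rank u: 2, 5, 7, 3, 4, 1, 6
Rank v: 2, 3, 7, 5, 4, 1, 6
d = rank(u) − rank(v): 0, 2, 0, -2, 0, 0, 0; Σd² = 8
ρ = 1 − 6Σd² / [n(n²−1)] = 1 − 6×8 / (7×48) = 1 − 48/336 ≈ 0.8571

0.8571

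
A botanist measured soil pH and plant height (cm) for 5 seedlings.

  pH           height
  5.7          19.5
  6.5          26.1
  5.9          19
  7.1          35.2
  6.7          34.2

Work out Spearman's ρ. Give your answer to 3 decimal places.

Rank pH: 1, 3, 2, 5, 4
Rank height: 2, 3, 1, 5, 4
d = rank(pH) − rank(height): -1, 0, 1, 0, 0; Σd² = 2
ρ = 1 − 6Σd² / [n(n²−1)] = 1 − 6×2 / (5×24) = 1 − 12/120 ≈ 0.900

0.900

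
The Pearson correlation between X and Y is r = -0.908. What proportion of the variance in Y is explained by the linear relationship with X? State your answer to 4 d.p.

0.8245

r² = (-0.908)² = 0.8245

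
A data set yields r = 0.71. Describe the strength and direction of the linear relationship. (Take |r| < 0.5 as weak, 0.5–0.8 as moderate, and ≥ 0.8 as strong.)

moderate positive

r = 0.71 > 0 so the relationship is positive.
|r| = 0.71, which falls in the moderate range.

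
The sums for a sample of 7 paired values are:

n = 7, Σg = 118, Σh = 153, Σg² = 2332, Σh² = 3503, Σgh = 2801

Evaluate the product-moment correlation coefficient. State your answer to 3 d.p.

0.951

r = (nΣgh − ΣgΣh) / √[(nΣg² − (Σg)²)(nΣh² − (Σh)²)]
Numerator: 7×2801 − 118×153 = 1553
Denominator: √[(16324 − 13924)(24521 − 23409)] = √[2400 × 1112] = 1633.6462
r = 1553 / 1633.6462 ≈ 0.951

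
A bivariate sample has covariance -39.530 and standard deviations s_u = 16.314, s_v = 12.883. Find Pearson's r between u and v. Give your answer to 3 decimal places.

r = Cov(u,v) / (s_u · s_v) = -39.530 / (16.314 × 12.883)
  = -39.530 / 210.1733 ≈ -0.188

-0.188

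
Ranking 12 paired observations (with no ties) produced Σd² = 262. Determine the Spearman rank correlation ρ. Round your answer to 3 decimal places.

0.084

ρ = 1 − 6Σd² / [n(n²−1)] = 1 − 6×262 / (12×143)
  = 1 − 1572/1716 = 1 − 0.9161 ≈ 0.084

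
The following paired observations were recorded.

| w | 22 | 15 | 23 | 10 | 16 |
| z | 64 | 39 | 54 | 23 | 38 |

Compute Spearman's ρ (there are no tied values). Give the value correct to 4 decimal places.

0.8000

Rank w: 4, 2, 5, 1, 3
Rank z: 5, 3, 4, 1, 2
d = rank(w) − rank(z): -1, -1, 1, 0, 1; Σd² = 4
ρ = 1 − 6Σd² / [n(n²−1)] = 1 − 6×4 / (5×24) = 1 − 24/120 ≈ 0.8000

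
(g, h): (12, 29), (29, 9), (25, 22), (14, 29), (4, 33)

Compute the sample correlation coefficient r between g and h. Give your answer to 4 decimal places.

-0.9179

n = 5, Σg = 84, Σh = 122, Σg² = 1822, Σh² = 3336, Σgh = 1697
nΣgh − ΣgΣh = 8485 − 10248 = -1763
nΣg² − (Σg)² = 9110 − 7056 = 2054; nΣh² − (Σh)² = 16680 − 14884 = 1796
r = -1763 / √(2054 × 1796) = -1763 / 1920.6728 ≈ -0.9179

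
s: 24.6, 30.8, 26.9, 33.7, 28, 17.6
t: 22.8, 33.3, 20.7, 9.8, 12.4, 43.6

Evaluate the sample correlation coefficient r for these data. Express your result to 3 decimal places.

n = 6, Σs = 161.6, Σt = 142.6, Σs² = 4506.86, Σt² = 4207.98, Σst = 3588.17
nΣst − ΣsΣt = 21529.02 − 23044.16 = -1515.14
nΣs² − (Σs)² = 27041.16 − 26114.56 = 926.6; nΣt² − (Σt)² = 25247.88 − 20334.76 = 4913.12
r = -1515.14 / √(926.6 × 4913.12) = -1515.14 / 2133.6581 ≈ -0.710

-0.710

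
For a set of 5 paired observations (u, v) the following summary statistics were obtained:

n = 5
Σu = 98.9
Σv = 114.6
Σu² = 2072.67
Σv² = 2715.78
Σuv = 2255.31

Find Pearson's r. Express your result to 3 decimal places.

-0.113

r = (nΣuv − ΣuΣv) / √[(nΣu² − (Σu)²)(nΣv² − (Σv)²)]
Numerator: 5×2255.31 − 98.9×114.6 = -57.39
Denominator: √[(10363.35 − 9781.21)(13578.9 − 13133.16)] = √[582.14 × 445.74] = 509.3948
r = -57.39 / 509.3948 ≈ -0.113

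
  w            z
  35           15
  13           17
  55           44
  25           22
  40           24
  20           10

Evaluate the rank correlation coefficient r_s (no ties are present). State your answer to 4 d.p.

0.7143

Rank w: 4, 1, 6, 3, 5, 2
Rank z: 2, 3, 6, 4, 5, 1
d = rank(w) − rank(z): 2, -2, 0, -1, 0, 1; Σd² = 10
ρ = 1 − 6Σd² / [n(n²−1)] = 1 − 6×10 / (6×35) = 1 − 60/210 ≈ 0.7143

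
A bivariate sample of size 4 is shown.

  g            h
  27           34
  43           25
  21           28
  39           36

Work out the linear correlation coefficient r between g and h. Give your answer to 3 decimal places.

-0.079

n = 4, Σg = 130, Σh = 123, Σg² = 4540, Σh² = 3861, Σgh = 3985
nΣgh − ΣgΣh = 15940 − 15990 = -50
nΣg² − (Σg)² = 18160 − 16900 = 1260; nΣh² − (Σh)² = 15444 − 15129 = 315
r = -50 / √(1260 × 315) = -50 / 630.0000 ≈ -0.079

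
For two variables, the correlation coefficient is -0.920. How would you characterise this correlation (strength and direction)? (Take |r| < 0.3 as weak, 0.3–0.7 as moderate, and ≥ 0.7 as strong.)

r = -0.920 < 0 so the relationship is negative.
|r| = 0.920, which falls in the strong range.

strong negative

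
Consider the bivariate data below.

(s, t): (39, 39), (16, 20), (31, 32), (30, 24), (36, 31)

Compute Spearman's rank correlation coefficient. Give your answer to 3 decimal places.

0.900

Rank s: 5, 1, 3, 2, 4
Rank t: 5, 1, 4, 2, 3
d = rank(s) − rank(t): 0, 0, -1, 0, 1; Σd² = 2
ρ = 1 − 6Σd² / [n(n²−1)] = 1 − 6×2 / (5×24) = 1 − 12/120 ≈ 0.900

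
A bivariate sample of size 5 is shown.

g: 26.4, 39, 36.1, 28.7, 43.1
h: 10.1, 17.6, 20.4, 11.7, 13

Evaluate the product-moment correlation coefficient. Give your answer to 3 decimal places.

n = 5, Σg = 173.3, Σh = 72.8, Σg² = 6202.47, Σh² = 1133.82, Σgh = 2585.57
nΣgh − ΣgΣh = 12927.85 − 12616.24 = 311.61
nΣg² − (Σg)² = 31012.35 − 30032.89 = 979.46; nΣh² − (Σh)² = 5669.1 − 5299.84 = 369.26
r = 311.61 / √(979.46 × 369.26) = 311.61 / 601.3945 ≈ 0.518

0.518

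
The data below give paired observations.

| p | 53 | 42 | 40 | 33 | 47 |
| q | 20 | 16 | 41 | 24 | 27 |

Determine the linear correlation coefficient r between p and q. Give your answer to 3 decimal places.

n = 5, Σp = 215, Σq = 128, Σp² = 9471, Σq² = 3642, Σpq = 5433
nΣpq − ΣpΣq = 27165 − 27520 = -355
nΣp² − (Σp)² = 47355 − 46225 = 1130; nΣq² − (Σq)² = 18210 − 16384 = 1826
r = -355 / √(1130 × 1826) = -355 / 1436.4470 ≈ -0.247

-0.247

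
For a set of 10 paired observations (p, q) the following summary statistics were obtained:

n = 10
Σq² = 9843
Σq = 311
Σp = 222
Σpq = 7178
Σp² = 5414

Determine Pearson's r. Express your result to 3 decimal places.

0.950

r = (nΣpq − ΣpΣq) / √[(nΣp² − (Σp)²)(nΣq² − (Σq)²)]
Numerator: 10×7178 − 222×311 = 2738
Denominator: √[(54140 − 49284)(98430 − 96721)] = √[4856 × 1709] = 2880.7818
r = 2738 / 2880.7818 ≈ 0.950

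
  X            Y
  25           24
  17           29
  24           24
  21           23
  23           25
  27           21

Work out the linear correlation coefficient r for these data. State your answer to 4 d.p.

n = 6, ΣX = 137, ΣY = 146, ΣX² = 3189, ΣY² = 3588, ΣXY = 3294
nΣXY − ΣXΣY = 19764 − 20002 = -238
nΣX² − (ΣX)² = 19134 − 18769 = 365; nΣY² − (ΣY)² = 21528 − 21316 = 212
r = -238 / √(365 × 212) = -238 / 278.1726 ≈ -0.8556

-0.8556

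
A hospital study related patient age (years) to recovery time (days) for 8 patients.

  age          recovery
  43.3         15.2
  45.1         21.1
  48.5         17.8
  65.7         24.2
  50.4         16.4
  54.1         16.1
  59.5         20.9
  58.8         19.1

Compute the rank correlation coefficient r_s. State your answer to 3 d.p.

0.548

Rank age: 1, 2, 3, 8, 4, 5, 7, 6
Rank recovery: 1, 7, 4, 8, 3, 2, 6, 5
d = rank(age) − rank(recovery): 0, -5, -1, 0, 1, 3, 1, 1; Σd² = 38
ρ = 1 − 6Σd² / [n(n²−1)] = 1 − 6×38 / (8×63) = 1 − 228/504 ≈ 0.548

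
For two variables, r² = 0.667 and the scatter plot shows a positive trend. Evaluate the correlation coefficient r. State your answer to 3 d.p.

0.817

|r| = √0.667 = 0.817
The association is positive, so r = 0.817.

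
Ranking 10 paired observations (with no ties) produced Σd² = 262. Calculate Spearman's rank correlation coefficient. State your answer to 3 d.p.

ρ = 1 − 6Σd² / [n(n²−1)] = 1 − 6×262 / (10×99)
  = 1 − 1572/990 = 1 − 1.5879 ≈ -0.588

-0.588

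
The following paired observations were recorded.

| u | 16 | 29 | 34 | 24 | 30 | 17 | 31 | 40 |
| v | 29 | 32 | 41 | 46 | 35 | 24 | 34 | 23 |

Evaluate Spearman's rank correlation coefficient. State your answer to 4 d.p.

0.0476

Rank u: 1, 4, 7, 3, 5, 2, 6, 8
Rank v: 3, 4, 7, 8, 6, 2, 5, 1
d = rank(u) − rank(v): -2, 0, 0, -5, -1, 0, 1, 7; Σd² = 80
ρ = 1 − 6Σd² / [n(n²−1)] = 1 − 6×80 / (8×63) = 1 − 480/504 ≈ 0.0476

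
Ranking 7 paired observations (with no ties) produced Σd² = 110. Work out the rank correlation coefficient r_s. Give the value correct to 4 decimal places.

-0.9643

ρ = 1 − 6Σd² / [n(n²−1)] = 1 − 6×110 / (7×48)
  = 1 − 660/336 = 1 − 1.96429 ≈ -0.9643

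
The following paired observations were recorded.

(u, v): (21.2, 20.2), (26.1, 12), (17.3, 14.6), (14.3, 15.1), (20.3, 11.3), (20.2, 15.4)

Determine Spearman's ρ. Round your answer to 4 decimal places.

Rank u: 5, 6, 2, 1, 4, 3
Rank v: 6, 2, 3, 4, 1, 5
d = rank(u) − rank(v): -1, 4, -1, -3, 3, -2; Σd² = 40
ρ = 1 − 6Σd² / [n(n²−1)] = 1 − 6×40 / (6×35) = 1 − 240/210 ≈ -0.1429

-0.1429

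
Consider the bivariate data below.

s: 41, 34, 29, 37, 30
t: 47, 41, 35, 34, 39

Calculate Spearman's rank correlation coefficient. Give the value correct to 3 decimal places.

0.400

Rank s: 5, 3, 1, 4, 2
Rank t: 5, 4, 2, 1, 3
d = rank(s) − rank(t): 0, -1, -1, 3, -1; Σd² = 12
ρ = 1 − 6Σd² / [n(n²−1)] = 1 − 6×12 / (5×24) = 1 − 72/120 ≈ 0.400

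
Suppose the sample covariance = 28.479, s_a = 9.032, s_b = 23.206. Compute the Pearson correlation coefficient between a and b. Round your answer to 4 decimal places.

r = Cov(a,b) / (s_a · s_b) = 28.479 / (9.032 × 23.206)
  = 28.479 / 209.5966 ≈ 0.1359

0.1359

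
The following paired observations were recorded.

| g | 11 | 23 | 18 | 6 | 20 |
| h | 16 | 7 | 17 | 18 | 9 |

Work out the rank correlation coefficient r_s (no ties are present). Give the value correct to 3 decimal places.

-0.900

Rank g: 2, 5, 3, 1, 4
Rank h: 3, 1, 4, 5, 2
d = rank(g) − rank(h): -1, 4, -1, -4, 2; Σd² = 38
ρ = 1 − 6Σd² / [n(n²−1)] = 1 − 6×38 / (5×24) = 1 − 228/120 ≈ -0.900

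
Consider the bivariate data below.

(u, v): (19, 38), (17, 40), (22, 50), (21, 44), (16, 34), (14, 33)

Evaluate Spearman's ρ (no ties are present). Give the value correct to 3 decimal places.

Rank u: 4, 3, 6, 5, 2, 1
Rank v: 3, 4, 6, 5, 2, 1
d = rank(u) − rank(v): 1, -1, 0, 0, 0, 0; Σd² = 2
ρ = 1 − 6Σd² / [n(n²−1)] = 1 − 6×2 / (6×35) = 1 − 12/210 ≈ 0.943

0.943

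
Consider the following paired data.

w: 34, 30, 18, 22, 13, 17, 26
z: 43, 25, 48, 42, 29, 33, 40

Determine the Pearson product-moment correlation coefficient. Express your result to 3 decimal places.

n = 7, Σw = 160, Σz = 260, Σw² = 3998, Σz² = 10072, Σwz = 5978
nΣwz − ΣwΣz = 41846 − 41600 = 246
nΣw² − (Σw)² = 27986 − 25600 = 2386; nΣz² − (Σz)² = 70504 − 67600 = 2904
r = 246 / √(2386 × 2904) = 246 / 2632.2887 ≈ 0.093

0.093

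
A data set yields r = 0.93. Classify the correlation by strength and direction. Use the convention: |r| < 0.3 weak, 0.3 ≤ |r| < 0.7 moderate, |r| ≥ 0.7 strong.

strong positive

r = 0.93 > 0 so the relationship is positive.
|r| = 0.93, which falls in the strong range.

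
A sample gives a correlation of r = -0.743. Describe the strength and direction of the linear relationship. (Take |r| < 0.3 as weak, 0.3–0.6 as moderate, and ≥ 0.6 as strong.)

strong negative

r = -0.743 < 0 so the relationship is negative.
|r| = 0.743, which falls in the strong range.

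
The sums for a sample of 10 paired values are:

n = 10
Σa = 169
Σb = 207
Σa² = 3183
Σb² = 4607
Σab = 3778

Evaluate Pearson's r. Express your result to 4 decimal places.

r = (nΣab − ΣaΣb) / √[(nΣa² − (Σa)²)(nΣb² − (Σb)²)]
Numerator: 10×3778 − 169×207 = 2797
Denominator: √[(31830 − 28561)(46070 − 42849)] = √[3269 × 3221] = 3244.9112
r = 2797 / 3244.9112 ≈ 0.8620

0.8620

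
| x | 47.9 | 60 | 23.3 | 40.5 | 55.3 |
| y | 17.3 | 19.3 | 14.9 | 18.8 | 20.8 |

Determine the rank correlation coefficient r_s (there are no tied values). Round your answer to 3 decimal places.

Rank x: 3, 5, 1, 2, 4
Rank y: 2, 4, 1, 3, 5
d = rank(x) − rank(y): 1, 1, 0, -1, -1; Σd² = 4
ρ = 1 − 6Σd² / [n(n²−1)] = 1 − 6×4 / (5×24) = 1 − 24/120 ≈ 0.800

0.800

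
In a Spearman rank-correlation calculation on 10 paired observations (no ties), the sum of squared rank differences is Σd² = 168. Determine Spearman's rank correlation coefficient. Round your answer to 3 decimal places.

-0.018

ρ = 1 − 6Σd² / [n(n²−1)] = 1 − 6×168 / (10×99)
  = 1 − 1008/990 = 1 − 1.0182 ≈ -0.018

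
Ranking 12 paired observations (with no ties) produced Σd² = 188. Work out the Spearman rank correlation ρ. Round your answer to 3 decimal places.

ρ = 1 − 6Σd² / [n(n²−1)] = 1 − 6×188 / (12×143)
  = 1 − 1128/1716 = 1 − 0.6573 ≈ 0.343

0.343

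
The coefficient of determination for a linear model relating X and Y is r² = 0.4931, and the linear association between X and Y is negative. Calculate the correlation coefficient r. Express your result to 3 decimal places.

|r| = √0.4931 = 0.702
The association is negative, so r = −0.702.

-0.702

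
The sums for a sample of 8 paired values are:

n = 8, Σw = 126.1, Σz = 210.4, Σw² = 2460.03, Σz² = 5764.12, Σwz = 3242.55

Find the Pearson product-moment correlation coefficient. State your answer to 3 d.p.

r = (nΣwz − ΣwΣz) / √[(nΣw² − (Σw)²)(nΣz² − (Σz)²)]
Numerator: 8×3242.55 − 126.1×210.4 = -591.04
Denominator: √[(19680.24 − 15901.21)(46112.96 − 44268.16)] = √[3779.03 × 1844.8] = 2640.3702
r = -591.04 / 2640.3702 ≈ -0.224

-0.224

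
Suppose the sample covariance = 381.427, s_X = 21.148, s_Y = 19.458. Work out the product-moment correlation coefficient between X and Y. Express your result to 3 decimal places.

0.927

r = Cov(X,Y) / (s_X · s_Y) = 381.427 / (21.148 × 19.458)
  = 381.427 / 411.4978 ≈ 0.927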